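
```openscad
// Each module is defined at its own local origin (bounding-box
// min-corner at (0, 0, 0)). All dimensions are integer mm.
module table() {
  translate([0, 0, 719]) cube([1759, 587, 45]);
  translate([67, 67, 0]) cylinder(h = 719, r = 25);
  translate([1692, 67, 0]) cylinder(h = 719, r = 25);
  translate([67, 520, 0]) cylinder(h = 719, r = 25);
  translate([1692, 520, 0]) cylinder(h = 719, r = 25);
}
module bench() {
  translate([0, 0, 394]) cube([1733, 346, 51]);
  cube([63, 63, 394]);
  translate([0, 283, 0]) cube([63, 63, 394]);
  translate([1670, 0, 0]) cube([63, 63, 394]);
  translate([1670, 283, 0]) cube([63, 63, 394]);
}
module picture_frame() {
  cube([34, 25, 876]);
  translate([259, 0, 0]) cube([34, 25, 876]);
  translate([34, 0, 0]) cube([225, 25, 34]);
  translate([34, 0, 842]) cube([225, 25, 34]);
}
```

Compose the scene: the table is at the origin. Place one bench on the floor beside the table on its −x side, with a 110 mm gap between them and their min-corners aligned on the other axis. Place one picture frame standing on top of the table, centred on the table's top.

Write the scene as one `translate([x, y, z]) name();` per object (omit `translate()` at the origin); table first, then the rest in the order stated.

table();
translate([-1843, 0, 0]) bench();
translate([733, 281, 764]) picture_frame();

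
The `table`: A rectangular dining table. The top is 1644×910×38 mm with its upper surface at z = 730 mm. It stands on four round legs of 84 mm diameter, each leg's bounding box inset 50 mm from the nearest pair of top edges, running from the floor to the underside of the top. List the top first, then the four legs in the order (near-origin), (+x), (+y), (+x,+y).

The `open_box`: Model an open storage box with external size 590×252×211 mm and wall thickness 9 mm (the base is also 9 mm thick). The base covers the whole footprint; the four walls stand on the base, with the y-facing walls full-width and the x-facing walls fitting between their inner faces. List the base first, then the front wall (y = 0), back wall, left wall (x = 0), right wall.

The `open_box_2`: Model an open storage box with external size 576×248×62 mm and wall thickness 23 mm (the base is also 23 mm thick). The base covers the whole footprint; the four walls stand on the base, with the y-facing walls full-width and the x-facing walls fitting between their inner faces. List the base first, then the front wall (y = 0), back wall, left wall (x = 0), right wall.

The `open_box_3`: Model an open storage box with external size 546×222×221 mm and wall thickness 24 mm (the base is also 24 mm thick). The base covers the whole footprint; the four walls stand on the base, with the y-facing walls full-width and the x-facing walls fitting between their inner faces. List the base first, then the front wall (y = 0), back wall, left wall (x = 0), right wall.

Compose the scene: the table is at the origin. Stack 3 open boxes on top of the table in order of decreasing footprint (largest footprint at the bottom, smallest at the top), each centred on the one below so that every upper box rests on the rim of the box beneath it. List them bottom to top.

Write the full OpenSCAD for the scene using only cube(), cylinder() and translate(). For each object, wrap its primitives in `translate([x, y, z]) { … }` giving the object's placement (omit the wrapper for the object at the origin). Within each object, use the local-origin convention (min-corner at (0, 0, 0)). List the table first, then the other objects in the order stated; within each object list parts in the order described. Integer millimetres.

translate([0, 0, 692]) cube([1644, 910, 38]);
translate([92, 92, 0]) cylinder(h = 692, r = 42);
translate([1552, 92, 0]) cylinder(h = 692, r = 42);
translate([92, 818, 0]) cylinder(h = 692, r = 42);
translate([1552, 818, 0]) cylinder(h = 692, r = 42);
translate([527, 329, 730]) {
  cube([590, 252, 9]);
  translate([0, 0, 9]) cube([590, 9, 202]);
  translate([0, 243, 9]) cube([590, 9, 202]);
  translate([0, 9, 9]) cube([9, 234, 202]);
  translate([581, 9, 9]) cube([9, 234, 202]);
}
translate([534, 331, 941]) {
  cube([576, 248, 23]);
  translate([0, 0, 23]) cube([576, 23, 39]);
  translate([0, 225, 23]) cube([576, 23, 39]);
  translate([0, 23, 23]) cube([23, 202, 39]);
  translate([553, 23, 23]) cube([23, 202, 39]);
}
translate([549, 344, 1003]) {
  cube([546, 222, 24]);
  translate([0, 0, 24]) cube([546, 24, 197]);
  translate([0, 198, 24]) cube([546, 24, 197]);
  translate([0, 24, 24]) cube([24, 174, 197]);
  translate([522, 24, 24]) cube([24, 174, 197]);
}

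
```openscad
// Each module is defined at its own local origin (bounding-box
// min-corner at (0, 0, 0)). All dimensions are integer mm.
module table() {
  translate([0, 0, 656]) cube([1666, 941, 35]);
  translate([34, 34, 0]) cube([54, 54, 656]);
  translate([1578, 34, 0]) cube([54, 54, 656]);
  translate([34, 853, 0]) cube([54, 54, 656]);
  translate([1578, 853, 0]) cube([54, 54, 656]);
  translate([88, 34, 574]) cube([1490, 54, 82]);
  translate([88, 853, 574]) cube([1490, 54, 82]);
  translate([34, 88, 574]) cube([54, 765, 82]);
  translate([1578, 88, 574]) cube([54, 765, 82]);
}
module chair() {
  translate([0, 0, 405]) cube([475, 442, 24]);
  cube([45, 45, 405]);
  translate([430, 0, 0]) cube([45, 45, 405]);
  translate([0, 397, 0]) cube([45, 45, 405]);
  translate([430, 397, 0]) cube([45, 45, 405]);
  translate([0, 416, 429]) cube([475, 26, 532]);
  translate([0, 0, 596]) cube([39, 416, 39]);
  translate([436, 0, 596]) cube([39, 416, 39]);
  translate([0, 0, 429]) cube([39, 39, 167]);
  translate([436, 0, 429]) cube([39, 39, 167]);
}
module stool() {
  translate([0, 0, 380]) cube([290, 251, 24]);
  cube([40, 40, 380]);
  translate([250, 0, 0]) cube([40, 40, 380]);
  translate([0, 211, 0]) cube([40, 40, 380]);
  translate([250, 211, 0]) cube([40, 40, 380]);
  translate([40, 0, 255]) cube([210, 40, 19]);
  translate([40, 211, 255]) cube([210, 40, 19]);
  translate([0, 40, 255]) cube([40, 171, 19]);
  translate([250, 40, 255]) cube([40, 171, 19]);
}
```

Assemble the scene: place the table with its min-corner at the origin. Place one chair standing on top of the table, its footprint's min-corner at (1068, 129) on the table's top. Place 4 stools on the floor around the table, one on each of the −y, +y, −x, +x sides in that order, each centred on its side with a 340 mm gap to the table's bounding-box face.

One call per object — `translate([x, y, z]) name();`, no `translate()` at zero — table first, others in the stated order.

table();
translate([1068, 129, 691]) chair();
translate([688, -591, 0]) stool();
translate([688, 1281, 0]) stool();
translate([-630, 345, 0]) stool();
translate([2006, 345, 0]) stool();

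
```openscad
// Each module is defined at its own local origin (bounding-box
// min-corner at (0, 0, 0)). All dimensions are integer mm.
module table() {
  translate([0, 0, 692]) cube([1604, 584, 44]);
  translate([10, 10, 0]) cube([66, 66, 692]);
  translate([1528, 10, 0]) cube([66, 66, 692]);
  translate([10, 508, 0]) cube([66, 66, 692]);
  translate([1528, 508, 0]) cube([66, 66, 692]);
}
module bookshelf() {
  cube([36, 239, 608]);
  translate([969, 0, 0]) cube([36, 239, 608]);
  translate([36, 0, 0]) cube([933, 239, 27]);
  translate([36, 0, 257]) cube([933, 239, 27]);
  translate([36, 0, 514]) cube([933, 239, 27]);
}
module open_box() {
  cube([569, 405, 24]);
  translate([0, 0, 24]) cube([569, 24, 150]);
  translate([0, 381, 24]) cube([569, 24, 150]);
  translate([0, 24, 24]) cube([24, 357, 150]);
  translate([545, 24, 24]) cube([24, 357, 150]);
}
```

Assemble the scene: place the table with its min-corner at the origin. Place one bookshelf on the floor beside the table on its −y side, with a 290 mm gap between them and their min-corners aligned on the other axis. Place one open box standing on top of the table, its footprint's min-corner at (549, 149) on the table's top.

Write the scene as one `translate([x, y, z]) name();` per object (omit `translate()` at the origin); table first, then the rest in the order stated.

table();
translate([0, -529, 0]) bookshelf();
translate([549, 149, 736]) open_box();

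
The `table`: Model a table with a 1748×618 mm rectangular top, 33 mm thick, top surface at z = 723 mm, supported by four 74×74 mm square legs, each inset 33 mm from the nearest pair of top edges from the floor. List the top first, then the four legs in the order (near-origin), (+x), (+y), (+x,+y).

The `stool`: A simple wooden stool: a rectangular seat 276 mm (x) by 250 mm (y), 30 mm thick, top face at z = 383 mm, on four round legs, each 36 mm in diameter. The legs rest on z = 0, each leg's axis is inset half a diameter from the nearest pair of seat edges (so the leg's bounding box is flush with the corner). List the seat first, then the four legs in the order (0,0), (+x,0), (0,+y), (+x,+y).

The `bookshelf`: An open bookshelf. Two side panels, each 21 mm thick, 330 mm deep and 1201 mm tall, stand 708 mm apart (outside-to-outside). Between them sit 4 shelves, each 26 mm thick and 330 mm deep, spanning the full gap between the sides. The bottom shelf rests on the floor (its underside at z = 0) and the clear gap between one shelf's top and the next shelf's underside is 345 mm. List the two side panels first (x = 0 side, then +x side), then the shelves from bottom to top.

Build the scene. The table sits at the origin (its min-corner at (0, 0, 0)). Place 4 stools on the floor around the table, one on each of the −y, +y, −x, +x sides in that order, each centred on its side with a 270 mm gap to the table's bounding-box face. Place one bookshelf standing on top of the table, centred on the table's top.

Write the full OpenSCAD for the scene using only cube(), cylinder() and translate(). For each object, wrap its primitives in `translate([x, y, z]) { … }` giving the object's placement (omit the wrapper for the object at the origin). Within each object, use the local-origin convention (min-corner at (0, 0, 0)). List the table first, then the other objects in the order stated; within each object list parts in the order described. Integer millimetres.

translate([0, 0, 690]) cube([1748, 618, 33]);
translate([33, 33, 0]) cube([74, 74, 690]);
translate([1641, 33, 0]) cube([74, 74, 690]);
translate([33, 511, 0]) cube([74, 74, 690]);
translate([1641, 511, 0]) cube([74, 74, 690]);
translate([736, -520, 0]) {
  translate([0, 0, 353]) cube([276, 250, 30]);
  translate([18, 18, 0]) cylinder(h = 353, r = 18);
  translate([258, 18, 0]) cylinder(h = 353, r = 18);
  translate([18, 232, 0]) cylinder(h = 353, r = 18);
  translate([258, 232, 0]) cylinder(h = 353, r = 18);
}
translate([736, 888, 0]) {
  translate([0, 0, 353]) cube([276, 250, 30]);
  translate([18, 18, 0]) cylinder(h = 353, r = 18);
  translate([258, 18, 0]) cylinder(h = 353, r = 18);
  translate([18, 232, 0]) cylinder(h = 353, r = 18);
  translate([258, 232, 0]) cylinder(h = 353, r = 18);
}
translate([-546, 184, 0]) {
  translate([0, 0, 353]) cube([276, 250, 30]);
  translate([18, 18, 0]) cylinder(h = 353, r = 18);
  translate([258, 18, 0]) cylinder(h = 353, r = 18);
  translate([18, 232, 0]) cylinder(h = 353, r = 18);
  translate([258, 232, 0]) cylinder(h = 353, r = 18);
}
translate([2018, 184, 0]) {
  translate([0, 0, 353]) cube([276, 250, 30]);
  translate([18, 18, 0]) cylinder(h = 353, r = 18);
  translate([258, 18, 0]) cylinder(h = 353, r = 18);
  translate([18, 232, 0]) cylinder(h = 353, r = 18);
  translate([258, 232, 0]) cylinder(h = 353, r = 18);
}
translate([520, 144, 723]) {
  cube([21, 330, 1201]);
  translate([687, 0, 0]) cube([21, 330, 1201]);
  translate([21, 0, 0]) cube([666, 330, 26]);
  translate([21, 0, 371]) cube([666, 330, 26]);
  translate([21, 0, 742]) cube([666, 330, 26]);
  translate([21, 0, 1113]) cube([666, 330, 26]);
}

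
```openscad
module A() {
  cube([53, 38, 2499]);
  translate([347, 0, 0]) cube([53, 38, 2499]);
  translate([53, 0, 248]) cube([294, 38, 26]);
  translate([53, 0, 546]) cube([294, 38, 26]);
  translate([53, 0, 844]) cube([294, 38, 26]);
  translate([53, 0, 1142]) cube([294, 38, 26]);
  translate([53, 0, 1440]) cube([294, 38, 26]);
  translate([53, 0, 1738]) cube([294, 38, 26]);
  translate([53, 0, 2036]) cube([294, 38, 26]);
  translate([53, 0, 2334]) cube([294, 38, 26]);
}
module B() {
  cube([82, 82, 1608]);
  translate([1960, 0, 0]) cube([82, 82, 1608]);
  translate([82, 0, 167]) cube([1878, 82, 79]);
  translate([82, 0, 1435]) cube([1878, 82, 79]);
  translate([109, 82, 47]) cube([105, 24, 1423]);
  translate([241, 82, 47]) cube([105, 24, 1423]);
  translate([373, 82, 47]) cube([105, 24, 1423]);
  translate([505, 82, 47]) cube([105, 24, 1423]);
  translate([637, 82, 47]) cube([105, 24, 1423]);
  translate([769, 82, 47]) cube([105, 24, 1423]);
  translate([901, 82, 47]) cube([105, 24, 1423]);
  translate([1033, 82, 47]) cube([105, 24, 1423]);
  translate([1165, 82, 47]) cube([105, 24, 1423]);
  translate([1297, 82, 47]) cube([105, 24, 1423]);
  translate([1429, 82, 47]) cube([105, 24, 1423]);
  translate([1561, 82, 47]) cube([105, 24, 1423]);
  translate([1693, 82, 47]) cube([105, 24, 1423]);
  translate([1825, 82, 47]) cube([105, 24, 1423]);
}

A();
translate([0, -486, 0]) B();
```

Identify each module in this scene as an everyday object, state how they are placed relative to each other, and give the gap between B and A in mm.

The fence section's nearest face is 380 mm from the ladder's −y face.

A is a ladder. B is a fence section. The fence section is on the floor beside the ladder on its −y side. The gap between the fence section and the ladder is 380 mm.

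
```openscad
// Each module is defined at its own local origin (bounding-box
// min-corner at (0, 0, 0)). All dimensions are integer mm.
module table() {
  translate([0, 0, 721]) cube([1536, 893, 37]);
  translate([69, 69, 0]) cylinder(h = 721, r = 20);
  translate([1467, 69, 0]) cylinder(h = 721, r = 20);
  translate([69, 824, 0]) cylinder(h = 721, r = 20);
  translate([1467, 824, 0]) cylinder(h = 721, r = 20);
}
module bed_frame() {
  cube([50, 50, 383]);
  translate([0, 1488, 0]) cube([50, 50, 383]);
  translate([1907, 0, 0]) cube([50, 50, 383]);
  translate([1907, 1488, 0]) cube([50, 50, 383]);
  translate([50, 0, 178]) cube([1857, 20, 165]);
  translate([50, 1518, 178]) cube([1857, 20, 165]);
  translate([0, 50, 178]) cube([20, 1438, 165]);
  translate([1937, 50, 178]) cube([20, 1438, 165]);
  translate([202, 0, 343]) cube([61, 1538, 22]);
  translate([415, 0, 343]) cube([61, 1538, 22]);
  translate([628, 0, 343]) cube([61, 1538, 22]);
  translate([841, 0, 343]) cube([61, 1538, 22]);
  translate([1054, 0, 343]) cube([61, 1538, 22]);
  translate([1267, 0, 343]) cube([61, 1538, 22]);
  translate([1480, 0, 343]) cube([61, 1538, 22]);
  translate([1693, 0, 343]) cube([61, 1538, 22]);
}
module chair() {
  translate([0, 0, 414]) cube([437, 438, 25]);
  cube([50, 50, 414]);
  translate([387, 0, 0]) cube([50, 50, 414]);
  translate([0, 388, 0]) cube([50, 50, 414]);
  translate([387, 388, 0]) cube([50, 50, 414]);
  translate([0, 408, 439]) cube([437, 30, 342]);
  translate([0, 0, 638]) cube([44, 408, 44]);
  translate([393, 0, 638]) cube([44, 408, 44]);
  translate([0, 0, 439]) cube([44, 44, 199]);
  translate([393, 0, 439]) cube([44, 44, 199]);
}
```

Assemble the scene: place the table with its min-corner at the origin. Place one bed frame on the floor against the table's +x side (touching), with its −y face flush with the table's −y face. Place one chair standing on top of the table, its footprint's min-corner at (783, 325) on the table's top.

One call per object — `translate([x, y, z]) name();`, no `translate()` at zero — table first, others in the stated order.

table();
translate([1536, 0, 0]) bed_frame();
translate([783, 325, 758]) chair();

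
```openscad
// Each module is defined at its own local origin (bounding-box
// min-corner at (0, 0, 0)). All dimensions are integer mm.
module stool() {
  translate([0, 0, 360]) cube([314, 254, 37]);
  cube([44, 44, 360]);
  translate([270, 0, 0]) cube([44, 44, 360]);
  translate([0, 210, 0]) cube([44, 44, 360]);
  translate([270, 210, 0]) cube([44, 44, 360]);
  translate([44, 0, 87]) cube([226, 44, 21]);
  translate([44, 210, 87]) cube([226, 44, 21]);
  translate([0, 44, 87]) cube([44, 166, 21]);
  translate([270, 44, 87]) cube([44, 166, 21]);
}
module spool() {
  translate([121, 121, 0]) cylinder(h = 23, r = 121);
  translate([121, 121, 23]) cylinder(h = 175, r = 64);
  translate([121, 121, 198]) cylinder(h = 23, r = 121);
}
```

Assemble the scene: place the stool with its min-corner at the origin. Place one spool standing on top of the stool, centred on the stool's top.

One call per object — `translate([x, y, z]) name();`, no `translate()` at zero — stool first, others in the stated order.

stool();
translate([36, 6, 397]) spool();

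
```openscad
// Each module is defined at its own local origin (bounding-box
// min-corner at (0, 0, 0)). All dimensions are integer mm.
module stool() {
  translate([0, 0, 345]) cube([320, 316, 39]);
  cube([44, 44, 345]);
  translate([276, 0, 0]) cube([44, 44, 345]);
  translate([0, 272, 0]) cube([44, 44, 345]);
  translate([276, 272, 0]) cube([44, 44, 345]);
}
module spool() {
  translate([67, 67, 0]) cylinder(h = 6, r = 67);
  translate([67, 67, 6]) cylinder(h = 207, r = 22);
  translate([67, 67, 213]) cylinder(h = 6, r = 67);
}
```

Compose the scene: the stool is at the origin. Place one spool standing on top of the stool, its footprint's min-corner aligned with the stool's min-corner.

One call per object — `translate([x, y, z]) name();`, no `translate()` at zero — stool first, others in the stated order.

stool();
translate([0, 0, 384]) spool();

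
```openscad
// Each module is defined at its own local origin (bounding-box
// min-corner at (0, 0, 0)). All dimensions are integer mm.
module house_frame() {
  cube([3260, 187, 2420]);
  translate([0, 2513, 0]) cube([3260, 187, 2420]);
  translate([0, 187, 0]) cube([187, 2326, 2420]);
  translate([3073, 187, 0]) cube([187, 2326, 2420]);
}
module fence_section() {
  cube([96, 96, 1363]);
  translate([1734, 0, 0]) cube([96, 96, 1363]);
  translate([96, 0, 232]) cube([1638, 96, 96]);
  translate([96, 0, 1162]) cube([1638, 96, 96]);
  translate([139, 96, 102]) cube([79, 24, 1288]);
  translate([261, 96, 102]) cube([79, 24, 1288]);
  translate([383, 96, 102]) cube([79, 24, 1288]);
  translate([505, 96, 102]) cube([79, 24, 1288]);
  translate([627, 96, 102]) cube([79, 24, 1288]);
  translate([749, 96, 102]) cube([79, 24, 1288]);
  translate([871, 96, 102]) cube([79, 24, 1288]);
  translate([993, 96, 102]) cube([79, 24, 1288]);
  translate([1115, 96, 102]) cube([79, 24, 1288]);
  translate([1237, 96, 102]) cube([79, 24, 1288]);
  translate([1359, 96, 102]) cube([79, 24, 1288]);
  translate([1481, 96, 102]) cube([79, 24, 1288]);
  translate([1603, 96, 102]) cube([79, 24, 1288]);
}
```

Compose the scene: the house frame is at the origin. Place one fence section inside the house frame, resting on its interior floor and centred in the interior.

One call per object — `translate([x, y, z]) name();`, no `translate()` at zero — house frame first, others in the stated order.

house_frame();
translate([715, 1290, 0]) fence_section();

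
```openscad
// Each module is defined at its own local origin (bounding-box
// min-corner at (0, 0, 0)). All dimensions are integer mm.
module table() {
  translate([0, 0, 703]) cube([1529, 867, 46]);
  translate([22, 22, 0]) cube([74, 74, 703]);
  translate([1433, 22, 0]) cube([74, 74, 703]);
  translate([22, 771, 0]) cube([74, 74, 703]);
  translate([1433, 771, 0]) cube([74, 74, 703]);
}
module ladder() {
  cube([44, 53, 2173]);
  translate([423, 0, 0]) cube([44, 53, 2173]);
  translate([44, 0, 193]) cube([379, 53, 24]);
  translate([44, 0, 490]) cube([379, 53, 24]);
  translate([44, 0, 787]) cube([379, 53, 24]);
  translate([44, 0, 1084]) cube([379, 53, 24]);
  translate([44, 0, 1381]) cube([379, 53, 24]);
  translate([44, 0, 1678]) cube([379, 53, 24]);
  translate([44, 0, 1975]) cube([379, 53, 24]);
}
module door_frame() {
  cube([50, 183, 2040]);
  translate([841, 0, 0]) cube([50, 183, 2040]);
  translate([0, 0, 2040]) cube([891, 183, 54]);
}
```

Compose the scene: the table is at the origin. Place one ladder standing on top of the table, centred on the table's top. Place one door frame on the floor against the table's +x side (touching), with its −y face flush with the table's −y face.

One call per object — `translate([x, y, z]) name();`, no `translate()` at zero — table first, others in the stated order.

table();
translate([531, 407, 749]) ladder();
translate([1529, 0, 0]) door_frame();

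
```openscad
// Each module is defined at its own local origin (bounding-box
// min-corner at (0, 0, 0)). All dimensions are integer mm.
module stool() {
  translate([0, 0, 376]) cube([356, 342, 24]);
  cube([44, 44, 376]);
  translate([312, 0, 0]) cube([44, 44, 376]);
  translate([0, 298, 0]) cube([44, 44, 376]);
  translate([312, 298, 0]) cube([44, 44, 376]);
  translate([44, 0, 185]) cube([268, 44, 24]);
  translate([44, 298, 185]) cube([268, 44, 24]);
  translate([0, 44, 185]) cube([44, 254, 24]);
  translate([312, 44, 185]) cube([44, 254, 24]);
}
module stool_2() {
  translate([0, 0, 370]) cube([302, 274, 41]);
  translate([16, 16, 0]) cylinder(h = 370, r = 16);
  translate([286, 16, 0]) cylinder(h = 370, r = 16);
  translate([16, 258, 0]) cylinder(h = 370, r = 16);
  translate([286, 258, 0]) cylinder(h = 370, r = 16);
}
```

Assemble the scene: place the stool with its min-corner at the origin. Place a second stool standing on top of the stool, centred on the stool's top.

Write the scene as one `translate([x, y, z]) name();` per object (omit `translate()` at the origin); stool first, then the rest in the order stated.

stool();
translate([27, 34, 400]) stool_2();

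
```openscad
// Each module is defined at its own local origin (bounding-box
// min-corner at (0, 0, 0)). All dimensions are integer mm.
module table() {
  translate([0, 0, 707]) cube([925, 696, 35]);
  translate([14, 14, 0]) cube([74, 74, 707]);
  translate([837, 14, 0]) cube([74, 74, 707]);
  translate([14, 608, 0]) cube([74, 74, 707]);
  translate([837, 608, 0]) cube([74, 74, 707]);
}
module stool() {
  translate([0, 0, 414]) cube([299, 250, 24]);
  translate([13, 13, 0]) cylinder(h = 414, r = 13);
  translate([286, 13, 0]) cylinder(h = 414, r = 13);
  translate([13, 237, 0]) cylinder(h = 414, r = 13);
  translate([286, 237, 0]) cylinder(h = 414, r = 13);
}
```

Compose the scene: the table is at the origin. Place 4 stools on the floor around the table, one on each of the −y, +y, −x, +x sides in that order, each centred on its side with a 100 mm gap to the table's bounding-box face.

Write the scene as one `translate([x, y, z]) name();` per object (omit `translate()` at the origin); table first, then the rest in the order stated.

table();
translate([313, -350, 0]) stool();
translate([313, 796, 0]) stool();
translate([-399, 223, 0]) stool();
translate([1025, 223, 0]) stool();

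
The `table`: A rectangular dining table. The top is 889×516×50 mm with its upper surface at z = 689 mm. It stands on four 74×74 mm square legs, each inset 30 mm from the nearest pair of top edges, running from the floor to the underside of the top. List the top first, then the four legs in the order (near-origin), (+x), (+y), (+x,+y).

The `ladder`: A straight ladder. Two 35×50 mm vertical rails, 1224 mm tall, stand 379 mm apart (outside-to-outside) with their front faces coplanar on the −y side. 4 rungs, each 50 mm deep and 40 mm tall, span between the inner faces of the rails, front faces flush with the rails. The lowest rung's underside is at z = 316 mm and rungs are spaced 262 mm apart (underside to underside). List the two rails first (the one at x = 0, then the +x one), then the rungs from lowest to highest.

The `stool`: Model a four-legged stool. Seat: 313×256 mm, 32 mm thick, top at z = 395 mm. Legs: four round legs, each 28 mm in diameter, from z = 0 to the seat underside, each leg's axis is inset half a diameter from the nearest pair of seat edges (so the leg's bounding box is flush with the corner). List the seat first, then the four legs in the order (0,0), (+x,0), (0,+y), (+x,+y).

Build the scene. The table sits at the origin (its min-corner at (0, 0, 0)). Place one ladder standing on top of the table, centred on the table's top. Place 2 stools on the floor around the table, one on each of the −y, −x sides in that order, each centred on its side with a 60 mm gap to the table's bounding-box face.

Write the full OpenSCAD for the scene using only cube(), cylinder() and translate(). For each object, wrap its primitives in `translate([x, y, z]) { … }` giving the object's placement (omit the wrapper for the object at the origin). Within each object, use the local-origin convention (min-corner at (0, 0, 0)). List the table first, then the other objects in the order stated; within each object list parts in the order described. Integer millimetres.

translate([0, 0, 639]) cube([889, 516, 50]);
translate([30, 30, 0]) cube([74, 74, 639]);
translate([785, 30, 0]) cube([74, 74, 639]);
translate([30, 412, 0]) cube([74, 74, 639]);
translate([785, 412, 0]) cube([74, 74, 639]);
translate([255, 233, 689]) {
  cube([35, 50, 1224]);
  translate([344, 0, 0]) cube([35, 50, 1224]);
  translate([35, 0, 316]) cube([309, 50, 40]);
  translate([35, 0, 578]) cube([309, 50, 40]);
  translate([35, 0, 840]) cube([309, 50, 40]);
  translate([35, 0, 1102]) cube([309, 50, 40]);
}
translate([288, -316, 0]) {
  translate([0, 0, 363]) cube([313, 256, 32]);
  translate([14, 14, 0]) cylinder(h = 363, r = 14);
  translate([299, 14, 0]) cylinder(h = 363, r = 14);
  translate([14, 242, 0]) cylinder(h = 363, r = 14);
  translate([299, 242, 0]) cylinder(h = 363, r = 14);
}
translate([-373, 130, 0]) {
  translate([0, 0, 363]) cube([313, 256, 32]);
  translate([14, 14, 0]) cylinder(h = 363, r = 14);
  translate([299, 14, 0]) cylinder(h = 363, r = 14);
  translate([14, 242, 0]) cylinder(h = 363, r = 14);
  translate([299, 242, 0]) cylinder(h = 363, r = 14);
}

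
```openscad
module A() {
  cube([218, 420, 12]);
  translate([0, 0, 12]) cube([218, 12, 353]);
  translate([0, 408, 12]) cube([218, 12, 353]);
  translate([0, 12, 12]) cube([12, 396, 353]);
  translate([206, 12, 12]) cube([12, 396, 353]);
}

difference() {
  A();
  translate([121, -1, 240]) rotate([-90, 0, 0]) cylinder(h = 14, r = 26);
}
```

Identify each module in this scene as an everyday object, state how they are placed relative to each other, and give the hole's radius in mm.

A is an open box. The open box has a circular hole through its front wall. The hole's radius is 26 mm.

The subtracted cylinder has r = 26 mm.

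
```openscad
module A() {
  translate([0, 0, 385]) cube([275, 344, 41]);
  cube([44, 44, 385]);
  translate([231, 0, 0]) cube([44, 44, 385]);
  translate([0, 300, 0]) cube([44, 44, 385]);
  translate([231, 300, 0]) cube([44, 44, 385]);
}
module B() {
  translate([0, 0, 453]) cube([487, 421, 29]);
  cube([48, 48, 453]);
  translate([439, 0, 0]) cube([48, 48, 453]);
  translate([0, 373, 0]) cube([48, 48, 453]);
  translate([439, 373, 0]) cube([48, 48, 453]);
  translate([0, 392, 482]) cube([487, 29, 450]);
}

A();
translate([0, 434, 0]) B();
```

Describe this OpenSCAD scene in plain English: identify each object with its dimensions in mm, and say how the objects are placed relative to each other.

A is a simple wooden stool: a rectangular seat 275 mm (x) by 344 mm (y), 41 mm thick, top face at z = 426 mm, on four square legs, each 44×44 mm in cross-section. The legs rest on z = 0, each flush with a corner of the seat.

B is a chair: 487×421 mm seat, 29 mm thick, top at z = 482 mm, on four 48 mm square corner legs flush with the seat edges. A 29 mm thick backrest slab spans the full seat width, extending 450 mm above the seat top, its back face flush with the seat's +y edge.

The chair is on the floor beside the stool on its +y side.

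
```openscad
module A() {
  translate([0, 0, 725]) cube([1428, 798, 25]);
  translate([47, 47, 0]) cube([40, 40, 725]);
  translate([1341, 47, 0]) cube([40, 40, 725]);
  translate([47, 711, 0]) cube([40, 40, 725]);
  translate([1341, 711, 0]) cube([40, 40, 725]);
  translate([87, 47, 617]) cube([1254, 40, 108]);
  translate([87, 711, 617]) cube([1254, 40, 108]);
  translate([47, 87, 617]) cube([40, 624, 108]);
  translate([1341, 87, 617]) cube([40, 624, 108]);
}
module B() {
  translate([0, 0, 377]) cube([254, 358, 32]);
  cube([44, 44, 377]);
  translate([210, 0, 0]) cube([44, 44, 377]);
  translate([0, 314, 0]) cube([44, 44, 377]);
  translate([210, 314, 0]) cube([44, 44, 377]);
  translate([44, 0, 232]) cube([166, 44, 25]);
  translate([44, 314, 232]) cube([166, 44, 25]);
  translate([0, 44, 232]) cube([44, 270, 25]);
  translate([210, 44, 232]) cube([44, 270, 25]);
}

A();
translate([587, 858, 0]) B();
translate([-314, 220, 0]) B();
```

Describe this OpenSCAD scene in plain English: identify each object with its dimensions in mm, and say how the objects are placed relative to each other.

A is a table with a 1428×798 mm rectangular top, 25 mm thick, top surface at z = 750 mm, supported by four 40×40 mm square legs, each inset 47 mm from the nearest pair of top edges, running from the floor. Four apron rails, 40 mm thick and 108 mm tall, run between adjacent legs with their top edges flush with the underside of the top and their outer faces flush with the legs' outer faces.

B is a four-legged stool. The seat is a 254×358×32 mm slab whose top surface is at z = 409 mm; four square legs, each 44×44 mm in cross-section, run from the floor (z = 0) to the underside of the seat, each flush with a corner of the seat. Four stretchers, 44 mm wide and 25 mm tall, connect adjacent legs with their undersides at z = 232 mm, each running between the inner faces of the legs it joins and aligned with the legs' outer faces on the other axis.

Two stools sit around the table at the +y, −x sides.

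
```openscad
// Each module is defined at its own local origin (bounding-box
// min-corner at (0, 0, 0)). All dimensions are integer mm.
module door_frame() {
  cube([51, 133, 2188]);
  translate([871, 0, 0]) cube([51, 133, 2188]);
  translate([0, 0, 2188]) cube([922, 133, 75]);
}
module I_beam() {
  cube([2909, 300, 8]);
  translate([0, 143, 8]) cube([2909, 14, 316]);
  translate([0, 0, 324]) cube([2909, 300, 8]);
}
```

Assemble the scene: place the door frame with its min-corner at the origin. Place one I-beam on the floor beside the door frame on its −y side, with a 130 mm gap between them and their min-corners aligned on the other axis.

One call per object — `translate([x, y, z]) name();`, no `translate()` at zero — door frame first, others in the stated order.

door_frame();
translate([0, -430, 0]) I_beam();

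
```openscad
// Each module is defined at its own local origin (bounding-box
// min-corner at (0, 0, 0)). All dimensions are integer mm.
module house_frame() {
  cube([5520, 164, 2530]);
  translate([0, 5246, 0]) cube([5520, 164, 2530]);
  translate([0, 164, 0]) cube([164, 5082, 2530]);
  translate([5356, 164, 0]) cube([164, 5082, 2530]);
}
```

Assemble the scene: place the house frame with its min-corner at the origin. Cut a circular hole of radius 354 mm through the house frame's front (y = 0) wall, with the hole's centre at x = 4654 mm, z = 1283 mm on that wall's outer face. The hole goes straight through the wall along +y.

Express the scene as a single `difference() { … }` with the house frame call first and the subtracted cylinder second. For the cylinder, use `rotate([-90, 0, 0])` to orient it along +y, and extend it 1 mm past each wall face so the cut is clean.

difference() {
  house_frame();
  translate([4654, -1, 1283]) rotate([-90, 0, 0]) cylinder(h = 166, r = 354);
}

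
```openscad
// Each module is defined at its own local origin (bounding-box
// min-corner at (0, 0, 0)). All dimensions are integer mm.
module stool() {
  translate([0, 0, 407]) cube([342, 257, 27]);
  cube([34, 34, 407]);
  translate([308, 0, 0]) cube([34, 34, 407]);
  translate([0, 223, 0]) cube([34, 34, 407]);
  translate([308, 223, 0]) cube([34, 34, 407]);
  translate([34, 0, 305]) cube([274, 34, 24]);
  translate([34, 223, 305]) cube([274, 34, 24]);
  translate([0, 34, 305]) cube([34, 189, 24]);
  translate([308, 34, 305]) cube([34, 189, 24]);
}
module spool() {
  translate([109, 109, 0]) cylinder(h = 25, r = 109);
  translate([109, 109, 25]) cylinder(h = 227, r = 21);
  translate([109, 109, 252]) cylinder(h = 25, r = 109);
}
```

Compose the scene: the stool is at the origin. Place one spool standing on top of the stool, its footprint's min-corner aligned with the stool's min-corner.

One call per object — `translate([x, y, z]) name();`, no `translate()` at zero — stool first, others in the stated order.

stool();
translate([0, 0, 434]) spool();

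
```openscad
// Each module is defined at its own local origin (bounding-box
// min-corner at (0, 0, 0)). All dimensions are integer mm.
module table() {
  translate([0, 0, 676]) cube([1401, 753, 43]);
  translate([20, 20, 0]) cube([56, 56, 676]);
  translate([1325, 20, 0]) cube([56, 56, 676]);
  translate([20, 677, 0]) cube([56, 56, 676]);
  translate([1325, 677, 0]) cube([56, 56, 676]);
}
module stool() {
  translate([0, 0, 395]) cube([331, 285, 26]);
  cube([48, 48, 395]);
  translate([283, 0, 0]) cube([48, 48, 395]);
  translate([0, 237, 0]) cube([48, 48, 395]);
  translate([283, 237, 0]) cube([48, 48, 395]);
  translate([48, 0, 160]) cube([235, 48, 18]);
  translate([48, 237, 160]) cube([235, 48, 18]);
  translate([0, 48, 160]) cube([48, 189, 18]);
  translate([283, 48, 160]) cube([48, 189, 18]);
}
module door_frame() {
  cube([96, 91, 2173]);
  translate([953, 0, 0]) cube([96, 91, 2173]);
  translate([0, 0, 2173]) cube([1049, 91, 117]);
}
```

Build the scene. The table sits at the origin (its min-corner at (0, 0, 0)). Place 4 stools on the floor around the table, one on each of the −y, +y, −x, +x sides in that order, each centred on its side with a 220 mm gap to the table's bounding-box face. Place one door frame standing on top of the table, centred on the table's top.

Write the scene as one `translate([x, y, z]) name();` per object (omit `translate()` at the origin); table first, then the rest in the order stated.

table();
translate([535, -505, 0]) stool();
translate([535, 973, 0]) stool();
translate([-551, 234, 0]) stool();
translate([1621, 234, 0]) stool();
translate([176, 331, 719]) door_frame();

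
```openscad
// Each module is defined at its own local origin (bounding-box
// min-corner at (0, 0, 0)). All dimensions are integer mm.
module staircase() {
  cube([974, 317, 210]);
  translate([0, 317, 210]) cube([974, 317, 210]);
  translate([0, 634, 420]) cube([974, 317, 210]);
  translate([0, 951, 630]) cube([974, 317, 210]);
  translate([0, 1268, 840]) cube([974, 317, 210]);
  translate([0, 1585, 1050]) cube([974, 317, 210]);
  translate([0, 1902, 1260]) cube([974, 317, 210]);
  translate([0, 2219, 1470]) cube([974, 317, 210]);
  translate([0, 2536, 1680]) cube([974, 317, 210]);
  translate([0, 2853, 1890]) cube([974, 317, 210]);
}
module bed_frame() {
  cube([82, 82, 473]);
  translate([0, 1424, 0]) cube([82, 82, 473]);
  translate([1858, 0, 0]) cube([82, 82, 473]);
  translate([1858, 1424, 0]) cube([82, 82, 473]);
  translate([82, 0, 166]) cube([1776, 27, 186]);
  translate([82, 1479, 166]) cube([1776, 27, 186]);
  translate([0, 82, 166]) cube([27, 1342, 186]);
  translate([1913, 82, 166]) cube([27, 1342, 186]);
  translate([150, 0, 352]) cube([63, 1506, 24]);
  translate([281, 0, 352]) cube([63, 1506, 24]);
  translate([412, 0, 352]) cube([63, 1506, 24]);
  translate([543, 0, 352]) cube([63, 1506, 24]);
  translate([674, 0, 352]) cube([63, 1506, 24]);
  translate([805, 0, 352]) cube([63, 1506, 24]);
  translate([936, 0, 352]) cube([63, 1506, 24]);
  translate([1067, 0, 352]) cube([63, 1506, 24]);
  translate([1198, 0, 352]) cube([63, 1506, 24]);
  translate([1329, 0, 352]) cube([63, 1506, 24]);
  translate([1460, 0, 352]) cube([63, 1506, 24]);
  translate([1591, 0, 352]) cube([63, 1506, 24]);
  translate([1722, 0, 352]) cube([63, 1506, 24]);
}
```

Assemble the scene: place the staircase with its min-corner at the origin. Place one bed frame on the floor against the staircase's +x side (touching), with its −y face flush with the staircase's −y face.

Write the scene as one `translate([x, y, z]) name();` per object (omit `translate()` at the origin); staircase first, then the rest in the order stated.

staircase();
translate([974, 0, 0]) bed_frame();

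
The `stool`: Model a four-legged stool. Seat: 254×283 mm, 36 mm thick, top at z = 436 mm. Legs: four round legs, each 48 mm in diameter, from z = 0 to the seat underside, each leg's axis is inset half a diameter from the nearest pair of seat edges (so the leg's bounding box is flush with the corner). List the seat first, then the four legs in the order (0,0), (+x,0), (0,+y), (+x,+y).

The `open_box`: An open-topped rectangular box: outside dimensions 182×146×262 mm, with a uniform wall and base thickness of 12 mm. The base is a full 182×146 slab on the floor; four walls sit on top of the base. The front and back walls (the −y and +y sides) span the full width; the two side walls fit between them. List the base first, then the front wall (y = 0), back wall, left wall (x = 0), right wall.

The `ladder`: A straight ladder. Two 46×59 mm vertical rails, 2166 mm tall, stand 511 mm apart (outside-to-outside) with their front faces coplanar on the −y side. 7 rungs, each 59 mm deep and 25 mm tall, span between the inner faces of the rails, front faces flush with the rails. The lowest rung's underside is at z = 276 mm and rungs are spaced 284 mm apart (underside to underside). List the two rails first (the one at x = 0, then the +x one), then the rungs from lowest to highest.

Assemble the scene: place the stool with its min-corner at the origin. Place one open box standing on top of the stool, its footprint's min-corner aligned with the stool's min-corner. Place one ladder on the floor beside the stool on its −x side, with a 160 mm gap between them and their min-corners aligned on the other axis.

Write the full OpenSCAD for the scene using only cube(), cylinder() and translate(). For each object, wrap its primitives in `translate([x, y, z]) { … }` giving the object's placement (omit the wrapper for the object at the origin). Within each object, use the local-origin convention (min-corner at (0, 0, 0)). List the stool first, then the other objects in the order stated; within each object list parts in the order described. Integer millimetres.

translate([0, 0, 400]) cube([254, 283, 36]);
translate([24, 24, 0]) cylinder(h = 400, r = 24);
translate([230, 24, 0]) cylinder(h = 400, r = 24);
translate([24, 259, 0]) cylinder(h = 400, r = 24);
translate([230, 259, 0]) cylinder(h = 400, r = 24);
translate([0, 0, 436]) {
  cube([182, 146, 12]);
  translate([0, 0, 12]) cube([182, 12, 250]);
  translate([0, 134, 12]) cube([182, 12, 250]);
  translate([0, 12, 12]) cube([12, 122, 250]);
  translate([170, 12, 12]) cube([12, 122, 250]);
}
translate([-671, 0, 0]) {
  cube([46, 59, 2166]);
  translate([465, 0, 0]) cube([46, 59, 2166]);
  translate([46, 0, 276]) cube([419, 59, 25]);
  translate([46, 0, 560]) cube([419, 59, 25]);
  translate([46, 0, 844]) cube([419, 59, 25]);
  translate([46, 0, 1128]) cube([419, 59, 25]);
  translate([46, 0, 1412]) cube([419, 59, 25]);
  translate([46, 0, 1696]) cube([419, 59, 25]);
  translate([46, 0, 1980]) cube([419, 59, 25]);
}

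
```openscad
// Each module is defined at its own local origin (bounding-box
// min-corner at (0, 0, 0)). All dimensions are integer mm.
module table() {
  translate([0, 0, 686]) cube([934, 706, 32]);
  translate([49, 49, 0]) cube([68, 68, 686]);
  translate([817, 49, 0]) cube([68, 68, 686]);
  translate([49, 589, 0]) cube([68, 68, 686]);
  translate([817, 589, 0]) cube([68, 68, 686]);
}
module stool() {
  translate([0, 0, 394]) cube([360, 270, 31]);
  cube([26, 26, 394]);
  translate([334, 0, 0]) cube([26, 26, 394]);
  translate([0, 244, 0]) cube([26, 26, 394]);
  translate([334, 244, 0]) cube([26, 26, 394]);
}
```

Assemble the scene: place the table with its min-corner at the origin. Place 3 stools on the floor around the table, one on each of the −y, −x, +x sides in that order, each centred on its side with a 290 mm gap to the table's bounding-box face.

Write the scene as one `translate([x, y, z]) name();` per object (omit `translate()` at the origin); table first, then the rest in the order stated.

table();
translate([287, -560, 0]) stool();
translate([-650, 218, 0]) stool();
translate([1224, 218, 0]) stool();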